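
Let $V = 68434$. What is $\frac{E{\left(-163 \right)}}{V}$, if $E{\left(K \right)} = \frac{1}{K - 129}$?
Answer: $- \frac{1}{19982728} \approx -5.0043 \cdot 10^{-8}$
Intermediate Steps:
$E{\left(K \right)} = \frac{1}{-129 + K}$
$\frac{E{\left(-163 \right)}}{V} = \frac{1}{\left(-129 - 163\right) 68434} = \frac{1}{-292} \cdot \frac{1}{68434} = \left(- \frac{1}{292}\right) \frac{1}{68434} = - \frac{1}{19982728}$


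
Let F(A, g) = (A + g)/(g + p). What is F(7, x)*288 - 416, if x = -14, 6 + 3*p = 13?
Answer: -1216/5 ≈ -243.20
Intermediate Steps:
p = 7/3 (p = -2 + (⅓)*13 = -2 + 13/3 = 7/3 ≈ 2.3333)
F(A, g) = (A + g)/(7/3 + g) (F(A, g) = (A + g)/(g + 7/3) = (A + g)/(7/3 + g))
F(7, x)*288 - 416 = (3*(7 - 14)/(7 + 3*(-14)))*288 - 416 = (3*(-7)/(7 - 42))*288 - 416 = (3*(-7)/(-35))*288 - 416 = (3*(-1/35)*(-7))*288 - 416 = (⅗)*288 - 416 = 864/5 - 416 = -1216/5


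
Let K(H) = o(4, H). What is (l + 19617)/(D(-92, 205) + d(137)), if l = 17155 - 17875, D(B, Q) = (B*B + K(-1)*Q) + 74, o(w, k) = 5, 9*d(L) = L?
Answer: 170073/86204 ≈ 1.9729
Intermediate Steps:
d(L) = L/9
K(H) = 5
D(B, Q) = 74 + B**2 + 5*Q (D(B, Q) = (B*B + 5*Q) + 74 = (B**2 + 5*Q) + 74 = 74 + B**2 + 5*Q)
l = -720
(l + 19617)/(D(-92, 205) + d(137)) = (-720 + 19617)/((74 + (-92)**2 + 5*205) + (1/9)*137) = 18897/((74 + 8464 + 1025) + 137/9) = 18897/(9563 + 137/9) = 18897/(86204/9) = 18897*(9/86204) = 170073/86204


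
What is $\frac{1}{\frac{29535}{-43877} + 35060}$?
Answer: $\frac{43877}{1538298085} \approx 2.8523 \cdot 10^{-5}$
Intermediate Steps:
$\frac{1}{\frac{29535}{-43877} + 35060} = \frac{1}{29535 \left(- \frac{1}{43877}\right) + 35060} = \frac{1}{- \frac{29535}{43877} + 35060} = \frac{1}{\frac{1538298085}{43877}} = \frac{43877}{1538298085}$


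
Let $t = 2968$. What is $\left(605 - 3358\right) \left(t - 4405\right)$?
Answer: $3956061$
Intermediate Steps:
$\left(605 - 3358\right) \left(t - 4405\right) = \left(605 - 3358\right) \left(2968 - 4405\right) = \left(-2753\right) \left(-1437\right) = 3956061$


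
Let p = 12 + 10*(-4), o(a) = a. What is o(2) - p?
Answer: 30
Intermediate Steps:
p = -28 (p = 12 - 40 = -28)
o(2) - p = 2 - 1*(-28) = 2 + 28 = 30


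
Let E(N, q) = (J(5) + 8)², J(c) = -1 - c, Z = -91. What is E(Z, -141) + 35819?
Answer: 35823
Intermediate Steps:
E(N, q) = 4 (E(N, q) = ((-1 - 1*5) + 8)² = ((-1 - 5) + 8)² = (-6 + 8)² = 2² = 4)
E(Z, -141) + 35819 = 4 + 35819 = 35823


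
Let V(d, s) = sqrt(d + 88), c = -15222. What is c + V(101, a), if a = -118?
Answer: -15222 + 3*sqrt(21) ≈ -15208.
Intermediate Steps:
V(d, s) = sqrt(88 + d)
c + V(101, a) = -15222 + sqrt(88 + 101) = -15222 + sqrt(189) = -15222 + 3*sqrt(21)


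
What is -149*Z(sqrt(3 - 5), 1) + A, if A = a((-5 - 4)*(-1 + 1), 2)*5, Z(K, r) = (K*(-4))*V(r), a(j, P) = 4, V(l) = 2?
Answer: 20 + 1192*I*sqrt(2) ≈ 20.0 + 1685.7*I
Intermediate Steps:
Z(K, r) = -8*K (Z(K, r) = (K*(-4))*2 = -4*K*2 = -8*K)
A = 20 (A = 4*5 = 20)
-149*Z(sqrt(3 - 5), 1) + A = -(-1192)*sqrt(3 - 5) + 20 = -(-1192)*sqrt(-2) + 20 = -(-1192)*I*sqrt(2) + 20 = 1192*I*sqrt(2) + 20 = 20 + 1192*I*sqrt(2)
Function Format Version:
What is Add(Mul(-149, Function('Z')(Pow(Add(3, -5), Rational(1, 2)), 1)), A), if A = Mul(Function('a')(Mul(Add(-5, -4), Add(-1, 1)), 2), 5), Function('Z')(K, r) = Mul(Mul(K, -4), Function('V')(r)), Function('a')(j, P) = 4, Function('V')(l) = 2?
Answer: Add(20, Mul(1192, I, Pow(2, Rational(1, 2)))) ≈ Add(20.000, Mul(1685.7, I))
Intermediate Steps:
Function('Z')(K, r) = Mul(-8, K) (Function('Z')(K, r) = Mul(Mul(K, -4), 2) = Mul(Mul(-4, K), 2) = Mul(-8, K))
A = 20 (A = Mul(4, 5) = 20)
Add(Mul(-149, Function('Z')(Pow(Add(3, -5), Rational(1, 2)), 1)), A) = Add(Mul(-149, Mul(-8, Pow(Add(3, -5), Rational(1, 2)))), 20) = Add(Mul(-149, Mul(-8, Pow(-2, Rational(1, 2)))), 20) = Add(Mul(-149, Mul(-8, Mul(I, Pow(2, Rational(1, 2))))), 20) = Add(Mul(-149, Mul(-8, I, Pow(2, Rational(1, 2)))), 20) = Add(Mul(1192, I, Pow(2, Rational(1, 2))), 20) = Add(20, Mul(1192, I, Pow(2, Rational(1, 2))))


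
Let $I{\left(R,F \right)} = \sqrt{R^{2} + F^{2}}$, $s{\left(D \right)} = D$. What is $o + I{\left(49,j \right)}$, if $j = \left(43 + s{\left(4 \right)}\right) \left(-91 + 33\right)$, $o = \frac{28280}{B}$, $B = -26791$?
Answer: $- \frac{28280}{26791} + \sqrt{7433477} \approx 2725.4$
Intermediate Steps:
$o = - \frac{28280}{26791}$ ($o = \frac{28280}{-26791} = 28280 \left(- \frac{1}{26791}\right) = - \frac{28280}{26791} \approx -1.0556$)
$j = -2726$ ($j = \left(43 + 4\right) \left(-91 + 33\right) = 47 \left(-58\right) = -2726$)
$I{\left(R,F \right)} = \sqrt{F^{2} + R^{2}}$
$o + I{\left(49,j \right)} = - \frac{28280}{26791} + \sqrt{\left(-2726\right)^{2} + 49^{2}} = - \frac{28280}{26791} + \sqrt{7431076 + 2401} = - \frac{28280}{26791} + \sqrt{7433477}$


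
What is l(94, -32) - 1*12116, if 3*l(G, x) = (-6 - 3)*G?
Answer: -12398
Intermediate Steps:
l(G, x) = -3*G (l(G, x) = ((-6 - 3)*G)/3 = (-9*G)/3 = -3*G)
l(94, -32) - 1*12116 = -3*94 - 1*12116 = -282 - 12116 = -12398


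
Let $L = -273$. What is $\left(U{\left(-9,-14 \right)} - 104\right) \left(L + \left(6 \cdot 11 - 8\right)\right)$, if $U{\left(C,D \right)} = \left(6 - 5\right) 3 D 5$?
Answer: $67510$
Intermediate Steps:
$U{\left(C,D \right)} = 15 D$ ($U{\left(C,D \right)} = 1 \cdot 15 D = 15 D$)
$\left(U{\left(-9,-14 \right)} - 104\right) \left(L + \left(6 \cdot 11 - 8\right)\right) = \left(15 \left(-14\right) - 104\right) \left(-273 + \left(6 \cdot 11 - 8\right)\right) = \left(-210 - 104\right) \left(-273 + \left(66 - 8\right)\right) = - 314 \left(-273 + 58\right) = \left(-314\right) \left(-215\right) = 67510$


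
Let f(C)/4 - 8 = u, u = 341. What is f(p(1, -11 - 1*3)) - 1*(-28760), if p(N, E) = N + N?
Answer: 30156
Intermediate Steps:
p(N, E) = 2*N
f(C) = 1396 (f(C) = 32 + 4*341 = 32 + 1364 = 1396)
f(p(1, -11 - 1*3)) - 1*(-28760) = 1396 - 1*(-28760) = 1396 + 28760 = 30156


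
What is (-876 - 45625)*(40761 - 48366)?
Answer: 353640105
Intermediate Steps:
(-876 - 45625)*(40761 - 48366) = -46501*(-7605) = 353640105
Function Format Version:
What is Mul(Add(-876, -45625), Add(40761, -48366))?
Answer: 353640105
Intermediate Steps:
Mul(Add(-876, -45625), Add(40761, -48366)) = Mul(-46501, -7605) = 353640105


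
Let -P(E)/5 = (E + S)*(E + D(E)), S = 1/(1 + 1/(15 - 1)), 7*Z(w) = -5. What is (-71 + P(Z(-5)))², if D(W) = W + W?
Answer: 11316496/2401 ≈ 4713.2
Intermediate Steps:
Z(w) = -5/7 (Z(w) = (⅐)*(-5) = -5/7)
S = 14/15 (S = 1/(1 + 1/14) = 1/(15/14) = 14/15 ≈ 0.93333)
D(W) = 2*W
P(E) = -15*E*(14/15 + E) (P(E) = -5*(E + 14/15)*(E + 2*E) = -5*(14/15 + E)*3*E = -15*E*(14/15 + E))
(-71 + P(Z(-5)))² = (-71 - 5*(-14 - 15*(-5/7))/7)² = (-71 - 5*(-14 + 75/7)/7)² = (-71 - 5/7*(-23/7))² = (-71 + 115/49)² = (-3364/49)² = 11316496/2401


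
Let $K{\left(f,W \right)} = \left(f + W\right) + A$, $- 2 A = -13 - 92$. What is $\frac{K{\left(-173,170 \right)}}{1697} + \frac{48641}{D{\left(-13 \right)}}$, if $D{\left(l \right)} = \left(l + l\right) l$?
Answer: $\frac{41280254}{286793} \approx 143.94$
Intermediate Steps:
$A = \frac{105}{2}$ ($A = - \frac{-13 - 92}{2} = \left(- \frac{1}{2}\right) \left(-105\right) = \frac{105}{2} \approx 52.5$)
$K{\left(f,W \right)} = \frac{105}{2} + W + f$ ($K{\left(f,W \right)} = \left(f + W\right) + \frac{105}{2} = \left(W + f\right) + \frac{105}{2} = \frac{105}{2} + W + f$)
$D{\left(l \right)} = 2 l^{2}$ ($D{\left(l \right)} = 2 l l = 2 l^{2}$)
$\frac{K{\left(-173,170 \right)}}{1697} + \frac{48641}{D{\left(-13 \right)}} = \frac{\frac{105}{2} + 170 - 173}{1697} + \frac{48641}{2 \left(-13\right)^{2}} = \frac{99}{2} \cdot \frac{1}{1697} + \frac{48641}{2 \cdot 169} = \frac{99}{3394} + \frac{48641}{338} = \frac{41280254}{286793}$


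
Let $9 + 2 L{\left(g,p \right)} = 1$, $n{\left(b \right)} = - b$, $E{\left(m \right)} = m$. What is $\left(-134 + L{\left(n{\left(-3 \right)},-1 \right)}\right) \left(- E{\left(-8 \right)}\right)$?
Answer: $-1104$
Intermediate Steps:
$L{\left(g,p \right)} = -4$ ($L{\left(g,p \right)} = - \frac{9}{2} + \frac{1}{2} \cdot 1 = - \frac{9}{2} + \frac{1}{2} = -4$)
$\left(-134 + L{\left(n{\left(-3 \right)},-1 \right)}\right) \left(- E{\left(-8 \right)}\right) = \left(-134 - 4\right) \left(\left(-1\right) \left(-8\right)\right) = \left(-138\right) 8 = -1104$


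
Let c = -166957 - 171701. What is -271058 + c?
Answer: -609716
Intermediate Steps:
c = -338658
-271058 + c = -271058 - 338658 = -609716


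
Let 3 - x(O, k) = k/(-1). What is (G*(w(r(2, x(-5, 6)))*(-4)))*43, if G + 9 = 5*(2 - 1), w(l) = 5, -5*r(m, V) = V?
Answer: 3440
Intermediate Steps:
x(O, k) = 3 + k (x(O, k) = 3 - k/(-1) = 3 - k*(-1) = 3 - (-1)*k = 3 + k)
r(m, V) = -V/5
G = -4 (G = -9 + 5*(2 - 1) = -9 + 5*1 = -9 + 5 = -4)
(G*(w(r(2, x(-5, 6)))*(-4)))*43 = -20*(-4)*43 = -4*(-20)*43 = 80*43 = 3440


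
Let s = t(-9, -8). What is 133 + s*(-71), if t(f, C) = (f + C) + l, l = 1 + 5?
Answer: 914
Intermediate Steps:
l = 6
t(f, C) = 6 + C + f (t(f, C) = (f + C) + 6 = (C + f) + 6 = 6 + C + f)
s = -11 (s = 6 - 8 - 9 = -11)
133 + s*(-71) = 133 - 11*(-71) = 133 + 781 = 914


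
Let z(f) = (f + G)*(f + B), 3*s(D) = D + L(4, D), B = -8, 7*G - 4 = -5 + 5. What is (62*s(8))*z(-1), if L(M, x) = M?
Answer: 6696/7 ≈ 956.57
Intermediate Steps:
G = 4/7 (G = 4/7 + (-5 + 5)/7 = 4/7 + (⅐)*0 = 4/7 + 0 = 4/7 ≈ 0.57143)
s(D) = 4/3 + D/3 (s(D) = (D + 4)/3 = (4 + D)/3 = 4/3 + D/3)
z(f) = (-8 + f)*(4/7 + f) (z(f) = (f + 4/7)*(f - 8) = (4/7 + f)*(-8 + f) = (-8 + f)*(4/7 + f))
(62*s(8))*z(-1) = (62*(4/3 + (⅓)*8))*(-32/7 + (-1)² - 52/7*(-1)) = (62*(4/3 + 8/3))*(-32/7 + 1 + 52/7) = (62*4)*(27/7) = 248*(27/7) = 6696/7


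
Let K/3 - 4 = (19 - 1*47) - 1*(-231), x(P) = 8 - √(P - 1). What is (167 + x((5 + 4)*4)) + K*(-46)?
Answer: -28391 - √35 ≈ -28397.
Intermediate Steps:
x(P) = 8 - √(-1 + P)
K = 621 (K = 12 + 3*((19 - 1*47) - 1*(-231)) = 12 + 3*((19 - 47) + 231) = 12 + 3*(-28 + 231) = 12 + 3*203 = 12 + 609 = 621)
(167 + x((5 + 4)*4)) + K*(-46) = (167 + (8 - √(-1 + (5 + 4)*4))) + 621*(-46) = (167 + (8 - √(-1 + 9*4))) - 28566 = (167 + (8 - √(-1 + 36))) - 28566 = (167 + (8 - √35)) - 28566 = (175 - √35) - 28566 = -28391 - √35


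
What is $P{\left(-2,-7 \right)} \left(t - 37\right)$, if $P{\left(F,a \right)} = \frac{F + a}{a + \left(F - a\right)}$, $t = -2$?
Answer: $- \frac{351}{2} \approx -175.5$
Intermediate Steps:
$P{\left(F,a \right)} = \frac{F + a}{F}$
$P{\left(-2,-7 \right)} \left(t - 37\right) = \frac{-2 - 7}{-2} \left(-2 - 37\right) = \left(- \frac{1}{2}\right) \left(-9\right) \left(-39\right) = \frac{9}{2} \left(-39\right) = - \frac{351}{2}$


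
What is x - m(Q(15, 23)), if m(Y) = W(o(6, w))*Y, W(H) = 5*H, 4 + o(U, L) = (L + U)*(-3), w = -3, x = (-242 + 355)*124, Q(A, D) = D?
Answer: 15507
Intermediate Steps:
x = 14012 (x = 113*124 = 14012)
o(U, L) = -4 - 3*L - 3*U (o(U, L) = -4 + (L + U)*(-3) = -4 + (-3*L - 3*U) = -4 - 3*L - 3*U)
m(Y) = -65*Y (m(Y) = (5*(-4 - 3*(-3) - 3*6))*Y = (5*(-4 + 9 - 18))*Y = (5*(-13))*Y = -65*Y)
x - m(Q(15, 23)) = 14012 - (-65)*23 = 14012 - 1*(-1495) = 14012 + 1495 = 15507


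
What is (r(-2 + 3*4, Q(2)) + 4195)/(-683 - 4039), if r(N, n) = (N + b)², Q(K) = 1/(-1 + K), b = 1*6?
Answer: -4451/4722 ≈ -0.94261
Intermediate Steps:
b = 6
r(N, n) = (6 + N)² (r(N, n) = (N + 6)² = (6 + N)²)
(r(-2 + 3*4, Q(2)) + 4195)/(-683 - 4039) = ((6 + (-2 + 3*4))² + 4195)/(-683 - 4039) = ((6 + (-2 + 12))² + 4195)/(-4722) = ((6 + 10)² + 4195)*(-1/4722) = (16² + 4195)*(-1/4722) = (256 + 4195)*(-1/4722) = 4451*(-1/4722) = -4451/4722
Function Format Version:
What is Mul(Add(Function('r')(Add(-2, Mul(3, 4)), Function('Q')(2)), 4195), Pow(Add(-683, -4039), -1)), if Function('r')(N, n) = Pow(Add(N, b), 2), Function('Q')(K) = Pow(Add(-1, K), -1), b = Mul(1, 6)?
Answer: Rational(-4451, 4722) ≈ -0.94261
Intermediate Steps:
b = 6
Function('r')(N, n) = Pow(Add(6, N), 2) (Function('r')(N, n) = Pow(Add(N, 6), 2) = Pow(Add(6, N), 2))
Mul(Add(Function('r')(Add(-2, Mul(3, 4)), Function('Q')(2)), 4195), Pow(Add(-683, -4039), -1)) = Mul(Add(Pow(Add(6, Add(-2, Mul(3, 4))), 2), 4195), Pow(Add(-683, -4039), -1)) = Mul(Add(Pow(Add(6, Add(-2, 12)), 2), 4195), Pow(-4722, -1)) = Mul(Add(Pow(Add(6, 10), 2), 4195), Rational(-1, 4722)) = Mul(Add(Pow(16, 2), 4195), Rational(-1, 4722)) = Mul(Add(256, 4195), Rational(-1, 4722)) = Mul(4451, Rational(-1, 4722)) = Rational(-4451, 4722)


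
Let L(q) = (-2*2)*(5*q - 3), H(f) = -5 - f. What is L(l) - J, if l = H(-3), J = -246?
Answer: 298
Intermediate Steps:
l = -2 (l = -5 - 1*(-3) = -5 + 3 = -2)
L(q) = 12 - 20*q (L(q) = -4*(-3 + 5*q) = 12 - 20*q)
L(l) - J = (12 - 20*(-2)) - 1*(-246) = (12 + 40) + 246 = 52 + 246 = 298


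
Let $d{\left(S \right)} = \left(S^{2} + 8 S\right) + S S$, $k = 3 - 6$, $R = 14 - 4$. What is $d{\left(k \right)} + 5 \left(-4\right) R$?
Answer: $-206$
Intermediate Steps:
$R = 10$
$k = -3$ ($k = 3 - 6 = -3$)
$d{\left(S \right)} = 2 S^{2} + 8 S$ ($d{\left(S \right)} = \left(S^{2} + 8 S\right) + S^{2} = 2 S^{2} + 8 S$)
$d{\left(k \right)} + 5 \left(-4\right) R = 2 \left(-3\right) \left(4 - 3\right) + 5 \left(-4\right) 10 = 2 \left(-3\right) 1 - 200 = -6 - 200 = -206$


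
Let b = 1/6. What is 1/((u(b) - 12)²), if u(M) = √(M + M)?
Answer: 9/(36 - √3)² ≈ 0.0076642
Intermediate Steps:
b = ⅙ ≈ 0.16667
u(M) = √2*√M (u(M) = √(2*M) = √2*√M)
1/((u(b) - 12)²) = 1/((√2*√(⅙) - 12)²) = 1/((√2*(√6/6) - 12)²) = 1/((√3/3 - 12)²) = 1/((-12 + √3/3)²) = (-12 + √3/3)⁻²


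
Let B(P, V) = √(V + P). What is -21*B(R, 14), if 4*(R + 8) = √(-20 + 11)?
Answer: -21*√(24 + 3*I)/2 ≈ -51.539 - 3.2087*I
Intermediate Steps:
R = -8 + 3*I/4 (R = -8 + √(-20 + 11)/4 = -8 + √(-9)/4 = -8 + (3*I)/4 = -8 + 3*I/4 ≈ -8.0 + 0.75*I)
B(P, V) = √(P + V)
-21*B(R, 14) = -21*√((-8 + 3*I/4) + 14) = -21*√(6 + 3*I/4)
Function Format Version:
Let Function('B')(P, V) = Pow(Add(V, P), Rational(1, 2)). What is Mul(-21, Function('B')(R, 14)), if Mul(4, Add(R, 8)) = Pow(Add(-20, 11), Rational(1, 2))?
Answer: Mul(Rational(-21, 2), Pow(Add(24, Mul(3, I)), Rational(1, 2))) ≈ Add(-51.539, Mul(-3.2087, I))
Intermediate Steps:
R = Add(-8, Mul(Rational(3, 4), I)) (R = Add(-8, Mul(Rational(1, 4), Pow(Add(-20, 11), Rational(1, 2)))) = Add(-8, Mul(Rational(1, 4), Pow(-9, Rational(1, 2)))) = Add(-8, Mul(Rational(1, 4), Mul(3, I))) = Add(-8, Mul(Rational(3, 4), I)) ≈ Add(-8.0000, Mul(0.75000, I)))
Function('B')(P, V) = Pow(Add(P, V), Rational(1, 2))
Mul(-21, Function('B')(R, 14)) = Mul(-21, Pow(Add(Add(-8, Mul(Rational(3, 4), I)), 14), Rational(1, 2))) = Mul(-21, Pow(Add(6, Mul(Rational(3, 4), I)), Rational(1, 2)))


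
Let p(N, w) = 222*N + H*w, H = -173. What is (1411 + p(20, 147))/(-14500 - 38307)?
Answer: 19580/52807 ≈ 0.37078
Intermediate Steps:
p(N, w) = -173*w + 222*N (p(N, w) = 222*N - 173*w = -173*w + 222*N)
(1411 + p(20, 147))/(-14500 - 38307) = (1411 + (-173*147 + 222*20))/(-14500 - 38307) = (1411 + (-25431 + 4440))/(-52807) = (1411 - 20991)*(-1/52807) = -19580*(-1/52807) = 19580/52807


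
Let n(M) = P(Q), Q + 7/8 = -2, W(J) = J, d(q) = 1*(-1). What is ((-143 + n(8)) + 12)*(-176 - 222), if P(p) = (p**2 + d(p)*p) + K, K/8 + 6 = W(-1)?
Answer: 2239745/32 ≈ 69992.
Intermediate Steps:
d(q) = -1
Q = -23/8 (Q = -7/8 - 2 = -23/8 ≈ -2.8750)
K = -56 (K = -48 + 8*(-1) = -48 - 8 = -56)
P(p) = -56 + p**2 - p (P(p) = (p**2 - p) - 56 = -56 + p**2 - p)
n(M) = -2871/64 (n(M) = -56 + (-23/8)**2 - 1*(-23/8) = -56 + 529/64 + 23/8 = -2871/64)
((-143 + n(8)) + 12)*(-176 - 222) = ((-143 - 2871/64) + 12)*(-176 - 222) = (-12023/64 + 12)*(-398) = -11255/64*(-398) = 2239745/32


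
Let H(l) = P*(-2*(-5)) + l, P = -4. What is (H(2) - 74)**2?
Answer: 12544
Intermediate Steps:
H(l) = -40 + l (H(l) = -(-8)*(-5) + l = -4*10 + l = -40 + l)
(H(2) - 74)**2 = ((-40 + 2) - 74)**2 = (-38 - 74)**2 = (-112)**2 = 12544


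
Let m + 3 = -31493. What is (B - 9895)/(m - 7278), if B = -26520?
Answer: 36415/38774 ≈ 0.93916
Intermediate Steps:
m = -31496 (m = -3 - 31493 = -31496)
(B - 9895)/(m - 7278) = (-26520 - 9895)/(-31496 - 7278) = -36415/(-38774) = -36415*(-1/38774) = 36415/38774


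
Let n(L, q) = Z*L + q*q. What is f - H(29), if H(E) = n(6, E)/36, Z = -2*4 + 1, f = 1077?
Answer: 37973/36 ≈ 1054.8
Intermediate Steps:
Z = -7 (Z = -8 + 1 = -7)
n(L, q) = q² - 7*L (n(L, q) = -7*L + q*q = -7*L + q² = q² - 7*L)
H(E) = -7/6 + E²/36 (H(E) = (E² - 7*6)/36 = (E² - 42)*(1/36) = (-42 + E²)*(1/36) = -7/6 + E²/36)
f - H(29) = 1077 - (-7/6 + (1/36)*29²) = 1077 - (-7/6 + (1/36)*841) = 1077 - (-7/6 + 841/36) = 1077 - 1*799/36 = 1077 - 799/36 = 37973/36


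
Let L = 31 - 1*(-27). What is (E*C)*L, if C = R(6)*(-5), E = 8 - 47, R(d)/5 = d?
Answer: 339300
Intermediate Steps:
R(d) = 5*d
E = -39
L = 58 (L = 31 + 27 = 58)
C = -150 (C = (5*6)*(-5) = 30*(-5) = -150)
(E*C)*L = -39*(-150)*58 = 5850*58 = 339300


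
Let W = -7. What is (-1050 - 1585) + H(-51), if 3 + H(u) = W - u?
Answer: -2594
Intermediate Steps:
H(u) = -10 - u (H(u) = -3 + (-7 - u) = -10 - u)
(-1050 - 1585) + H(-51) = (-1050 - 1585) + (-10 - 1*(-51)) = -2635 + (-10 + 51) = -2635 + 41 = -2594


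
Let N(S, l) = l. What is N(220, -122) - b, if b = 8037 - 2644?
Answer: -5515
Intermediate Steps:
b = 5393
N(220, -122) - b = -122 - 1*5393 = -122 - 5393 = -5515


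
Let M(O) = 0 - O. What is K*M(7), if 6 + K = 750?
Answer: -5208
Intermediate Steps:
M(O) = -O
K = 744 (K = -6 + 750 = 744)
K*M(7) = 744*(-1*7) = 744*(-7) = -5208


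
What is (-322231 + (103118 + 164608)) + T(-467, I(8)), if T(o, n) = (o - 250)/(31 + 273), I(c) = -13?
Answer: -16570237/304 ≈ -54507.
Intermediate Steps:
T(o, n) = -125/152 + o/304 (T(o, n) = (-250 + o)/304 = (-250 + o)*(1/304) = -125/152 + o/304)
(-322231 + (103118 + 164608)) + T(-467, I(8)) = (-322231 + (103118 + 164608)) + (-125/152 + (1/304)*(-467)) = (-322231 + 267726) + (-125/152 - 467/304) = -54505 - 717/304 = -16570237/304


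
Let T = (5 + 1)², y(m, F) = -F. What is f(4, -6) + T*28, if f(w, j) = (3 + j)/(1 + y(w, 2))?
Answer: 1011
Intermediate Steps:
T = 36 (T = 6² = 36)
f(w, j) = -3 - j (f(w, j) = (3 + j)/(1 - 1*2) = (3 + j)/(1 - 2) = (3 + j)/(-1) = (3 + j)*(-1) = -3 - j)
f(4, -6) + T*28 = (-3 - 1*(-6)) + 36*28 = (-3 + 6) + 1008 = 3 + 1008 = 1011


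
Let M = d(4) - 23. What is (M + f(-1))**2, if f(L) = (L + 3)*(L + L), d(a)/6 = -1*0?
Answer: 729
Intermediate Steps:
d(a) = 0 (d(a) = 6*(-1*0) = 6*0 = 0)
f(L) = 2*L*(3 + L) (f(L) = (3 + L)*(2*L) = 2*L*(3 + L))
M = -23 (M = 0 - 23 = -23)
(M + f(-1))**2 = (-23 + 2*(-1)*(3 - 1))**2 = (-23 + 2*(-1)*2)**2 = (-23 - 4)**2 = (-27)**2 = 729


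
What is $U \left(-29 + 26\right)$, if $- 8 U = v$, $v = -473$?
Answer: $- \frac{1419}{8} \approx -177.38$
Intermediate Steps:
$U = \frac{473}{8}$ ($U = \left(- \frac{1}{8}\right) \left(-473\right) = \frac{473}{8} \approx 59.125$)
$U \left(-29 + 26\right) = \frac{473 \left(-29 + 26\right)}{8} = \frac{473}{8} \left(-3\right) = - \frac{1419}{8}$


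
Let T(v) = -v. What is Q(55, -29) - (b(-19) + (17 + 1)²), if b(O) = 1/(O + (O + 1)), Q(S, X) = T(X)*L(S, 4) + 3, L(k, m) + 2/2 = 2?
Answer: -10803/37 ≈ -291.97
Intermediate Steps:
L(k, m) = 1 (L(k, m) = -1 + 2 = 1)
Q(S, X) = 3 - X (Q(S, X) = -X*1 + 3 = -X + 3 = 3 - X)
b(O) = 1/(1 + 2*O) (b(O) = 1/(O + (1 + O)) = 1/(1 + 2*O))
Q(55, -29) - (b(-19) + (17 + 1)²) = (3 - 1*(-29)) - (1/(1 + 2*(-19)) + (17 + 1)²) = (3 + 29) - (1/(1 - 38) + 18²) = 32 - (1/(-37) + 324) = 32 - (-1/37 + 324) = 32 - 1*11987/37 = 32 - 11987/37 = -10803/37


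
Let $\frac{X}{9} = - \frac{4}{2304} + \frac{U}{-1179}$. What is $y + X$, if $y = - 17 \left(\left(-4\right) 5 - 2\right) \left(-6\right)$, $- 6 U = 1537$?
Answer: $- \frac{56392297}{25152} \approx -2242.1$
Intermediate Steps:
$U = - \frac{1537}{6}$ ($U = \left(- \frac{1}{6}\right) 1537 = - \frac{1537}{6} \approx -256.17$)
$y = -2244$ ($y = - 17 \left(-20 - 2\right) \left(-6\right) = \left(-17\right) \left(-22\right) \left(-6\right) = 374 \left(-6\right) = -2244$)
$X = \frac{48791}{25152}$ ($X = 9 \left(- \frac{4}{2304} - \frac{1537}{6 \left(-1179\right)}\right) = 9 \left(\left(-4\right) \frac{1}{2304} - - \frac{1537}{7074}\right) = 9 \left(- \frac{1}{576} + \frac{1537}{7074}\right) = 9 \cdot \frac{48791}{226368} = \frac{48791}{25152} \approx 1.9398$)
$y + X = -2244 + \frac{48791}{25152} = - \frac{56392297}{25152}$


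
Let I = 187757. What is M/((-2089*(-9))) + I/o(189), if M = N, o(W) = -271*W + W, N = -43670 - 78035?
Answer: -1082291723/106601670 ≈ -10.153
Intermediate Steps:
N = -121705
o(W) = -270*W
M = -121705
M/((-2089*(-9))) + I/o(189) = -121705/((-2089*(-9))) + 187757/((-270*189)) = -121705/18801 + 187757/(-51030) = -121705*1/18801 + 187757*(-1/51030) = -121705/18801 - 187757/51030 = -1082291723/106601670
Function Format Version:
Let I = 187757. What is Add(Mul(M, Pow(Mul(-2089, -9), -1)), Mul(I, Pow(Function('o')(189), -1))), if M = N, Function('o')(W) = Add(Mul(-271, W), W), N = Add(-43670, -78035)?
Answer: Rational(-1082291723, 106601670) ≈ -10.153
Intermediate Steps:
N = -121705
Function('o')(W) = Mul(-270, W)
M = -121705
Add(Mul(M, Pow(Mul(-2089, -9), -1)), Mul(I, Pow(Function('o')(189), -1))) = Add(Mul(-121705, Pow(Mul(-2089, -9), -1)), Mul(187757, Pow(Mul(-270, 189), -1))) = Add(Mul(-121705, Pow(18801, -1)), Mul(187757, Pow(-51030, -1))) = Add(Mul(-121705, Rational(1, 18801)), Mul(187757, Rational(-1, 51030))) = Add(Rational(-121705, 18801), Rational(-187757, 51030)) = Rational(-1082291723, 106601670)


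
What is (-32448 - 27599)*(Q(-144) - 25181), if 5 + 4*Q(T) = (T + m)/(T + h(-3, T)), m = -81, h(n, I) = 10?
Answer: 810482040667/536 ≈ 1.5121e+9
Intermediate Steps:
Q(T) = -5/4 + (-81 + T)/(4*(10 + T)) (Q(T) = -5/4 + ((T - 81)/(T + 10))/4 = -5/4 + ((-81 + T)/(10 + T))/4 = -5/4 + (-81 + T)/(4*(10 + T)))
(-32448 - 27599)*(Q(-144) - 25181) = (-32448 - 27599)*((-131/4 - 1*(-144))/(10 - 144) - 25181) = -60047*((-131/4 + 144)/(-134) - 25181) = -60047*(-1/134*445/4 - 25181) = -60047*(-445/536 - 25181) = -60047*(-13497461/536) = 810482040667/536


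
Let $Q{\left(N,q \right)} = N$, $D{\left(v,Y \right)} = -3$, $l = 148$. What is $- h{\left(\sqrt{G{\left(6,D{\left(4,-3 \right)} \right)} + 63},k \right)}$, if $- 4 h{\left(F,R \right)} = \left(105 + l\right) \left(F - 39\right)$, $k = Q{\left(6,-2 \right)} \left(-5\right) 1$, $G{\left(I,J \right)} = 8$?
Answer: $- \frac{9867}{4} + \frac{253 \sqrt{71}}{4} \approx -1933.8$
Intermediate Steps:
$k = -30$ ($k = 6 \left(-5\right) 1 = \left(-30\right) 1 = -30$)
$h{\left(F,R \right)} = \frac{9867}{4} - \frac{253 F}{4}$ ($h{\left(F,R \right)} = - \frac{\left(105 + 148\right) \left(F - 39\right)}{4} = - \frac{253 \left(-39 + F\right)}{4} = - \frac{-9867 + 253 F}{4} = \frac{9867}{4} - \frac{253 F}{4}$)
$- h{\left(\sqrt{G{\left(6,D{\left(4,-3 \right)} \right)} + 63},k \right)} = - (\frac{9867}{4} - \frac{253 \sqrt{8 + 63}}{4}) = - (\frac{9867}{4} - \frac{253 \sqrt{71}}{4}) = - \frac{9867}{4} + \frac{253 \sqrt{71}}{4}$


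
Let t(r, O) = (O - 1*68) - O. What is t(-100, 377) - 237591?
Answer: -237659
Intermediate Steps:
t(r, O) = -68 (t(r, O) = (O - 68) - O = (-68 + O) - O = -68)
t(-100, 377) - 237591 = -68 - 237591 = -237659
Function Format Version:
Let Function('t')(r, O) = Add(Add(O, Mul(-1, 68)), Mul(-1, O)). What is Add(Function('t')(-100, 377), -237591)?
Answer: -237659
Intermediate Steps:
Function('t')(r, O) = -68 (Function('t')(r, O) = Add(Add(O, -68), Mul(-1, O)) = Add(Add(-68, O), Mul(-1, O)) = -68)
Add(Function('t')(-100, 377), -237591) = Add(-68, -237591) = -237659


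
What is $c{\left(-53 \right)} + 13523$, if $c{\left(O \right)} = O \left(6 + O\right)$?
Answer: $16014$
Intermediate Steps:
$c{\left(-53 \right)} + 13523 = - 53 \left(6 - 53\right) + 13523 = \left(-53\right) \left(-47\right) + 13523 = 2491 + 13523 = 16014$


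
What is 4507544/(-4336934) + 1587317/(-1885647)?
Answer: -7691862943523/4088963293149 ≈ -1.8811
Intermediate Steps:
4507544/(-4336934) + 1587317/(-1885647) = 4507544*(-1/4336934) + 1587317*(-1/1885647) = -2253772/2168467 - 1587317/1885647 = -7691862943523/4088963293149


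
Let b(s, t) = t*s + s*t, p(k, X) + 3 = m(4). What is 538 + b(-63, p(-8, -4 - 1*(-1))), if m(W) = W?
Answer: 412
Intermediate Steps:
p(k, X) = 1 (p(k, X) = -3 + 4 = 1)
b(s, t) = 2*s*t (b(s, t) = s*t + s*t = 2*s*t)
538 + b(-63, p(-8, -4 - 1*(-1))) = 538 + 2*(-63)*1 = 538 - 126 = 412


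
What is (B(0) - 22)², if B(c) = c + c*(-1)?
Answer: 484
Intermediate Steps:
B(c) = 0 (B(c) = c - c = 0)
(B(0) - 22)² = (0 - 22)² = (-22)² = 484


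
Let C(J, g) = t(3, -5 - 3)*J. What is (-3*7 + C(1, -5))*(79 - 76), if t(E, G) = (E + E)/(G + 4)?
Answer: -135/2 ≈ -67.500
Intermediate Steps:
t(E, G) = 2*E/(4 + G) (t(E, G) = (2*E)/(4 + G) = 2*E/(4 + G))
C(J, g) = -3*J/2 (C(J, g) = (2*3/(4 + (-5 - 3)))*J = (2*3/(4 - 8))*J = (2*3/(-4))*J = (2*3*(-¼))*J = -3*J/2)
(-3*7 + C(1, -5))*(79 - 76) = (-3*7 - 3/2*1)*(79 - 76) = (-21 - 3/2)*3 = -45/2*3 = -135/2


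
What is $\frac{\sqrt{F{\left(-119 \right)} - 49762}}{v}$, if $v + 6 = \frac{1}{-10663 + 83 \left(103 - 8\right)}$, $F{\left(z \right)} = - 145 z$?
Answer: $- \frac{2778 i \sqrt{32507}}{16669} \approx - 30.048 i$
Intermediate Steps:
$v = - \frac{16669}{2778}$ ($v = -6 + \frac{1}{-10663 + 83 \left(103 - 8\right)} = -6 + \frac{1}{-10663 + 83 \cdot 95} = -6 + \frac{1}{-10663 + 7885} = -6 + \frac{1}{-2778} = -6 - \frac{1}{2778} = - \frac{16669}{2778} \approx -6.0004$)
$\frac{\sqrt{F{\left(-119 \right)} - 49762}}{v} = \frac{\sqrt{\left(-145\right) \left(-119\right) - 49762}}{- \frac{16669}{2778}} = \sqrt{17255 - 49762} \left(- \frac{2778}{16669}\right) = \sqrt{-32507} \left(- \frac{2778}{16669}\right) = i \sqrt{32507} \left(- \frac{2778}{16669}\right) = - \frac{2778 i \sqrt{32507}}{16669}$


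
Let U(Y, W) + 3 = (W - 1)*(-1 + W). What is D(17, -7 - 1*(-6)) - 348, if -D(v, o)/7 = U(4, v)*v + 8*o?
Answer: -30399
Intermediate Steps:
U(Y, W) = -3 + (-1 + W)² (U(Y, W) = -3 + (W - 1)*(-1 + W) = -3 + (-1 + W)*(-1 + W) = -3 + (-1 + W)²)
D(v, o) = -56*o - 7*v*(-3 + (-1 + v)²) (D(v, o) = -7*((-3 + (-1 + v)²)*v + 8*o) = -7*(v*(-3 + (-1 + v)²) + 8*o) = -7*(8*o + v*(-3 + (-1 + v)²)) = -56*o - 7*v*(-3 + (-1 + v)²))
D(17, -7 - 1*(-6)) - 348 = (-56*(-7 - 1*(-6)) - 7*17*(-3 + (-1 + 17)²)) - 348 = (-56*(-7 + 6) - 7*17*(-3 + 16²)) - 348 = (-56*(-1) - 7*17*(-3 + 256)) - 348 = (56 - 7*17*253) - 348 = (56 - 30107) - 348 = -30051 - 348 = -30399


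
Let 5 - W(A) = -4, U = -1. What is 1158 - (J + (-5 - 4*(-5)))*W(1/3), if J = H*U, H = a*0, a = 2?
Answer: 1023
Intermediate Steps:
W(A) = 9 (W(A) = 5 - 1*(-4) = 5 + 4 = 9)
H = 0 (H = 2*0 = 0)
J = 0 (J = 0*(-1) = 0)
1158 - (J + (-5 - 4*(-5)))*W(1/3) = 1158 - (0 + (-5 - 4*(-5)))*9 = 1158 - (0 + (-5 + 20))*9 = 1158 - (0 + 15)*9 = 1158 - 15*9 = 1158 - 1*135 = 1158 - 135 = 1023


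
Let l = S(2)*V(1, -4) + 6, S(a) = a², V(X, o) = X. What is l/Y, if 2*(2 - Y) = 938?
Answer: -10/467 ≈ -0.021413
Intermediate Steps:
Y = -467 (Y = 2 - ½*938 = 2 - 469 = -467)
l = 10 (l = 2²*1 + 6 = 4*1 + 6 = 4 + 6 = 10)
l/Y = 10/(-467) = 10*(-1/467) = -10/467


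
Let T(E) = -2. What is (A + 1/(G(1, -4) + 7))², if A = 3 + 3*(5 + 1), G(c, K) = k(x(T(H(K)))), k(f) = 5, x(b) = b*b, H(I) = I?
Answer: 64009/144 ≈ 444.51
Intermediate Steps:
x(b) = b²
G(c, K) = 5
A = 21 (A = 3 + 3*6 = 3 + 18 = 21)
(A + 1/(G(1, -4) + 7))² = (21 + 1/(5 + 7))² = (21 + 1/12)² = (253/12)² = 64009/144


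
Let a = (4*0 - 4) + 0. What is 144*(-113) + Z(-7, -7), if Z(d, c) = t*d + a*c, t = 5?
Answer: -16279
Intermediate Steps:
a = -4 (a = (0 - 4) + 0 = -4 + 0 = -4)
Z(d, c) = -4*c + 5*d (Z(d, c) = 5*d - 4*c = -4*c + 5*d)
144*(-113) + Z(-7, -7) = 144*(-113) + (-4*(-7) + 5*(-7)) = -16272 + (28 - 35) = -16272 - 7 = -16279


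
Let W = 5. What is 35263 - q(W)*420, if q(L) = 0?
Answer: 35263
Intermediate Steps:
35263 - q(W)*420 = 35263 - 0*420 = 35263 - 1*0 = 35263 + 0 = 35263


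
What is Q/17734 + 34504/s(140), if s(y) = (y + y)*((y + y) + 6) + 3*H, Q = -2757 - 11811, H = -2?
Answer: -138656024/355008079 ≈ -0.39057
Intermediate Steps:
Q = -14568
s(y) = -6 + 2*y*(6 + 2*y) (s(y) = (y + y)*((y + y) + 6) + 3*(-2) = (2*y)*(2*y + 6) - 6 = (2*y)*(6 + 2*y) - 6 = 2*y*(6 + 2*y) - 6 = -6 + 2*y*(6 + 2*y))
Q/17734 + 34504/s(140) = -14568/17734 + 34504/(-6 + 4*140**2 + 12*140) = -14568*1/17734 + 34504/(-6 + 4*19600 + 1680) = -7284/8867 + 34504/(-6 + 78400 + 1680) = -7284/8867 + 34504/80074 = -7284/8867 + 34504*(1/80074) = -7284/8867 + 17252/40037 = -138656024/355008079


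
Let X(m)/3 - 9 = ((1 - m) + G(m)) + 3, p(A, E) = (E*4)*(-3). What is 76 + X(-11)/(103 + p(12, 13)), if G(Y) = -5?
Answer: 3971/53 ≈ 74.925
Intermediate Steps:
p(A, E) = -12*E (p(A, E) = (4*E)*(-3) = -12*E)
X(m) = 24 - 3*m (X(m) = 27 + 3*(((1 - m) - 5) + 3) = 27 + 3*((-4 - m) + 3) = 27 + 3*(-1 - m) = 27 + (-3 - 3*m) = 24 - 3*m)
76 + X(-11)/(103 + p(12, 13)) = 76 + (24 - 3*(-11))/(103 - 12*13) = 76 + (24 + 33)/(103 - 156) = 76 + 57/(-53) = 76 - 1/53*57 = 76 - 57/53 = 3971/53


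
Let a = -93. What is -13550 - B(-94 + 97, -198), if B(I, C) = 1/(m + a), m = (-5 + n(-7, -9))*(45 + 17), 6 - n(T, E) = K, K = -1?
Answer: -420051/31 ≈ -13550.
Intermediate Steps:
n(T, E) = 7 (n(T, E) = 6 - 1*(-1) = 6 + 1 = 7)
m = 124 (m = (-5 + 7)*(45 + 17) = 2*62 = 124)
B(I, C) = 1/31 (B(I, C) = 1/(124 - 93) = 1/31)
-13550 - B(-94 + 97, -198) = -13550 - 1*1/31 = -13550 - 1/31 = -420051/31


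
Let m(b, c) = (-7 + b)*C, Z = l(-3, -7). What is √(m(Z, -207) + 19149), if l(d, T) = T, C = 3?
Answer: 3*√2123 ≈ 138.23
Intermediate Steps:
Z = -7
m(b, c) = -21 + 3*b (m(b, c) = (-7 + b)*3 = -21 + 3*b)
√(m(Z, -207) + 19149) = √((-21 + 3*(-7)) + 19149) = √((-21 - 21) + 19149) = √(-42 + 19149) = √19107 = 3*√2123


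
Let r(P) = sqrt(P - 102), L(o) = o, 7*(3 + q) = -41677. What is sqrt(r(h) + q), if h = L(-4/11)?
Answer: sqrt(-35318206 + 539*I*sqrt(12386))/77 ≈ 0.065544 + 77.181*I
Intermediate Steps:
q = -41698/7 (q = -3 + (1/7)*(-41677) = -3 - 41677/7 = -41698/7 ≈ -5956.9)
h = -4/11 ≈ -0.36364
r(P) = sqrt(-102 + P)
sqrt(r(h) + q) = sqrt(sqrt(-102 - 4/11) - 41698/7) = sqrt(sqrt(-1126/11) - 41698/7) = sqrt(I*sqrt(12386)/11 - 41698/7) = sqrt(-41698/7 + I*sqrt(12386)/11)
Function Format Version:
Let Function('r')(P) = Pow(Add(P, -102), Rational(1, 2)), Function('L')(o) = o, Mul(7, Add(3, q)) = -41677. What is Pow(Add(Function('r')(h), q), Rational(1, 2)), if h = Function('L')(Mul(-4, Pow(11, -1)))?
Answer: Mul(Rational(1, 77), Pow(Add(-35318206, Mul(539, I, Pow(12386, Rational(1, 2)))), Rational(1, 2))) ≈ Add(0.065544, Mul(77.181, I))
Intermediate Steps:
q = Rational(-41698, 7) (q = Add(-3, Mul(Rational(1, 7), -41677)) = Add(-3, Rational(-41677, 7)) = Rational(-41698, 7) ≈ -5956.9)
h = Rational(-4, 11) (h = Mul(-4, Pow(11, -1)) = Mul(-4, Rational(1, 11)) = Rational(-4, 11) ≈ -0.36364)
Function('r')(P) = Pow(Add(-102, P), Rational(1, 2))
Pow(Add(Function('r')(h), q), Rational(1, 2)) = Pow(Add(Pow(Add(-102, Rational(-4, 11)), Rational(1, 2)), Rational(-41698, 7)), Rational(1, 2)) = Pow(Add(Pow(Rational(-1126, 11), Rational(1, 2)), Rational(-41698, 7)), Rational(1, 2)) = Pow(Add(Mul(Rational(1, 11), I, Pow(12386, Rational(1, 2))), Rational(-41698, 7)), Rational(1, 2)) = Pow(Add(Rational(-41698, 7), Mul(Rational(1, 11), I, Pow(12386, Rational(1, 2)))), Rational(1, 2))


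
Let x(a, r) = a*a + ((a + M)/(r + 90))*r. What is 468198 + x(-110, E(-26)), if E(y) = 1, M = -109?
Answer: 43706899/91 ≈ 4.8030e+5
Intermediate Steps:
x(a, r) = a² + r*(-109 + a)/(90 + r) (x(a, r) = a*a + ((a - 109)/(r + 90))*r = a² + ((-109 + a)/(90 + r))*r = a² + r*(-109 + a)/(90 + r))
468198 + x(-110, E(-26)) = 468198 + (-109*1 + 90*(-110)² - 110*1 + 1*(-110)²)/(90 + 1) = 468198 + (-109 + 90*12100 - 110 + 1*12100)/91 = 468198 + (-109 + 1089000 - 110 + 12100)/91 = 468198 + (1/91)*1100881 = 468198 + 1100881/91 = 43706899/91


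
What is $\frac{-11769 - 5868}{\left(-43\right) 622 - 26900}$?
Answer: $\frac{5879}{17882} \approx 0.32877$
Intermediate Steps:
$\frac{-11769 - 5868}{\left(-43\right) 622 - 26900} = - \frac{17637}{-26746 - 26900} = - \frac{17637}{-53646} = \left(-17637\right) \left(- \frac{1}{53646}\right) = \frac{5879}{17882}$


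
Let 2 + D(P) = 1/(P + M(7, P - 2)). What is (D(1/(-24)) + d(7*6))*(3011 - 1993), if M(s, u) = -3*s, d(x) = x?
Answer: 20539168/505 ≈ 40672.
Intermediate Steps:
D(P) = -2 + 1/(-21 + P) (D(P) = -2 + 1/(P - 3*7) = -2 + 1/(P - 21) = -2 + 1/(-21 + P))
(D(1/(-24)) + d(7*6))*(3011 - 1993) = ((43 - 2/(-24))/(-21 + 1/(-24)) + 7*6)*(3011 - 1993) = ((43 - 2*(-1/24))/(-21 - 1/24) + 42)*1018 = ((43 + 1/12)/(-505/24) + 42)*1018 = (-24/505*517/12 + 42)*1018 = (-1034/505 + 42)*1018 = (20176/505)*1018 = 20539168/505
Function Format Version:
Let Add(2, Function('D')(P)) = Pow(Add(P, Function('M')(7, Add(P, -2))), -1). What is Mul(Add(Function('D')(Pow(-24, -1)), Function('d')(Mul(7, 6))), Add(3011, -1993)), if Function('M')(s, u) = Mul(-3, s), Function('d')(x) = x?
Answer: Rational(20539168, 505) ≈ 40672.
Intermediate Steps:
Function('D')(P) = Add(-2, Pow(Add(-21, P), -1)) (Function('D')(P) = Add(-2, Pow(Add(P, Mul(-3, 7)), -1)) = Add(-2, Pow(Add(P, -21), -1)) = Add(-2, Pow(Add(-21, P), -1)))
Mul(Add(Function('D')(Pow(-24, -1)), Function('d')(Mul(7, 6))), Add(3011, -1993)) = Mul(Add(Mul(Pow(Add(-21, Pow(-24, -1)), -1), Add(43, Mul(-2, Pow(-24, -1)))), Mul(7, 6)), Add(3011, -1993)) = Mul(Add(Mul(Pow(Add(-21, Rational(-1, 24)), -1), Add(43, Mul(-2, Rational(-1, 24)))), 42), 1018) = Mul(Add(Mul(Pow(Rational(-505, 24), -1), Add(43, Rational(1, 12))), 42), 1018) = Mul(Add(Mul(Rational(-24, 505), Rational(517, 12)), 42), 1018) = Mul(Add(Rational(-1034, 505), 42), 1018) = Mul(Rational(20176, 505), 1018) = Rational(20539168, 505)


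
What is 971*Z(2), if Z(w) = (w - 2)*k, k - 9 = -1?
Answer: 0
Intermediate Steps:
k = 8 (k = 9 - 1 = 8)
Z(w) = -16 + 8*w (Z(w) = (w - 2)*8 = (-2 + w)*8 = -16 + 8*w)
971*Z(2) = 971*(-16 + 8*2) = 971*(-16 + 16) = 971*0 = 0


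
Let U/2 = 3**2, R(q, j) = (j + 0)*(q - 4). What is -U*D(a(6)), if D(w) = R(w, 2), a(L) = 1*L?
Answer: -72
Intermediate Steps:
R(q, j) = j*(-4 + q)
a(L) = L
D(w) = -8 + 2*w (D(w) = 2*(-4 + w) = -8 + 2*w)
U = 18 (U = 2*3**2 = 2*9 = 18)
-U*D(a(6)) = -18*(-8 + 2*6) = -18*(-8 + 12) = -18*4 = -1*72 = -72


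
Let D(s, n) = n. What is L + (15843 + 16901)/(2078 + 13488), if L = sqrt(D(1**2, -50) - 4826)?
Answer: 16372/7783 + 2*I*sqrt(1219) ≈ 2.1036 + 69.828*I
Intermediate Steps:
L = 2*I*sqrt(1219) (L = sqrt(-50 - 4826) = sqrt(-4876) = 2*I*sqrt(1219) ≈ 69.828*I)
L + (15843 + 16901)/(2078 + 13488) = 2*I*sqrt(1219) + (15843 + 16901)/(2078 + 13488) = 2*I*sqrt(1219) + 32744/15566 = 2*I*sqrt(1219) + 32744*(1/15566) = 2*I*sqrt(1219) + 16372/7783 = 16372/7783 + 2*I*sqrt(1219)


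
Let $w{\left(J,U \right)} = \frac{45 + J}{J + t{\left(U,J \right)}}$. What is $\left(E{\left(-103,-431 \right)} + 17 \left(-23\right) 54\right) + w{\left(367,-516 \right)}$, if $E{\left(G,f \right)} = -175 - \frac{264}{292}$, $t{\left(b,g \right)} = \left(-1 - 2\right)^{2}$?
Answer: $- \frac{146083803}{6862} \approx -21289.0$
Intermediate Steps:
$t{\left(b,g \right)} = 9$ ($t{\left(b,g \right)} = \left(-3\right)^{2} = 9$)
$w{\left(J,U \right)} = \frac{45 + J}{9 + J}$ ($w{\left(J,U \right)} = \frac{45 + J}{J + 9} = \frac{45 + J}{9 + J}$)
$E{\left(G,f \right)} = - \frac{12841}{73}$ ($E{\left(G,f \right)} = -175 - \frac{66}{73} = - \frac{12841}{73}$)
$\left(E{\left(-103,-431 \right)} + 17 \left(-23\right) 54\right) + w{\left(367,-516 \right)} = \left(- \frac{12841}{73} + 17 \left(-23\right) 54\right) + \frac{45 + 367}{9 + 367} = \left(- \frac{12841}{73} - 21114\right) + \frac{1}{376} \cdot 412 = - \frac{1554163}{73} + \frac{103}{94} = - \frac{146083803}{6862}$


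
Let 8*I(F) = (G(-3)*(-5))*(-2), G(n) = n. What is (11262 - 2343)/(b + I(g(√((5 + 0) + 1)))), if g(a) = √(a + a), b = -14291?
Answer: -35676/57179 ≈ -0.62394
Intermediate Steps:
g(a) = √2*√a (g(a) = √(2*a) = √2*√a)
I(F) = -15/4 (I(F) = (-3*(-5)*(-2))/8 = (15*(-2))/8 = (⅛)*(-30) = -15/4)
(11262 - 2343)/(b + I(g(√((5 + 0) + 1)))) = (11262 - 2343)/(-14291 - 15/4) = 8919/(-57179/4) = 8919*(-4/57179) = -35676/57179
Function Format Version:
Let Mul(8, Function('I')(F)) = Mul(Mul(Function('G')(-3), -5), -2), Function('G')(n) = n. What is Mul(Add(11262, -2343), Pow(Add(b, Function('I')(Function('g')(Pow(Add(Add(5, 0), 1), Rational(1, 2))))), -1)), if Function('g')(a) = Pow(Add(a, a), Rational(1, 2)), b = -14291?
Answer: Rational(-35676, 57179) ≈ -0.62394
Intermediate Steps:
Function('g')(a) = Mul(Pow(2, Rational(1, 2)), Pow(a, Rational(1, 2))) (Function('g')(a) = Pow(Mul(2, a), Rational(1, 2)) = Mul(Pow(2, Rational(1, 2)), Pow(a, Rational(1, 2))))
Function('I')(F) = Rational(-15, 4) (Function('I')(F) = Mul(Rational(1, 8), Mul(Mul(-3, -5), -2)) = Mul(Rational(1, 8), Mul(15, -2)) = Mul(Rational(1, 8), -30) = Rational(-15, 4))
Mul(Add(11262, -2343), Pow(Add(b, Function('I')(Function('g')(Pow(Add(Add(5, 0), 1), Rational(1, 2))))), -1)) = Mul(Add(11262, -2343), Pow(Add(-14291, Rational(-15, 4)), -1)) = Mul(8919, Pow(Rational(-57179, 4), -1)) = Mul(8919, Rational(-4, 57179)) = Rational(-35676, 57179)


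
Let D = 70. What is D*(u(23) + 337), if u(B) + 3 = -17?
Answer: 22190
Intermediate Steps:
u(B) = -20 (u(B) = -3 - 17 = -20)
D*(u(23) + 337) = 70*(-20 + 337) = 70*317 = 22190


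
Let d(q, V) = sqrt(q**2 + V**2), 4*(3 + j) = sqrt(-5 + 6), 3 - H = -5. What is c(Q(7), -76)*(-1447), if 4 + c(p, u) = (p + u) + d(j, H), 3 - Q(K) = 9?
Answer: 124442 - 1447*sqrt(1145)/4 ≈ 1.1220e+5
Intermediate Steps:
H = 8 (H = 3 - 1*(-5) = 3 + 5 = 8)
j = -11/4 (j = -3 + sqrt(-5 + 6)/4 = -3 + sqrt(1)/4 = -3 + (1/4)*1 = -3 + 1/4 = -11/4 ≈ -2.7500)
Q(K) = -6 (Q(K) = 3 - 1*9 = 3 - 9 = -6)
d(q, V) = sqrt(V**2 + q**2)
c(p, u) = -4 + p + u + sqrt(1145)/4 (c(p, u) = -4 + ((p + u) + sqrt(8**2 + (-11/4)**2)) = -4 + ((p + u) + sqrt(64 + 121/16)) = -4 + ((p + u) + sqrt(1145/16)) = -4 + ((p + u) + sqrt(1145)/4) = -4 + (p + u + sqrt(1145)/4) = -4 + p + u + sqrt(1145)/4)
c(Q(7), -76)*(-1447) = (-4 - 6 - 76 + sqrt(1145)/4)*(-1447) = (-86 + sqrt(1145)/4)*(-1447) = 124442 - 1447*sqrt(1145)/4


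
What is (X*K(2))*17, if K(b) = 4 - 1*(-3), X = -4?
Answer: -476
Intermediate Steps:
K(b) = 7 (K(b) = 4 + 3 = 7)
(X*K(2))*17 = -4*7*17 = -28*17 = -476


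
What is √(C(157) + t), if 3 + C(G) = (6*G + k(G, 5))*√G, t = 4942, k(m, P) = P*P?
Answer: √(4939 + 967*√157) ≈ 130.60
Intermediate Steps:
k(m, P) = P²
C(G) = -3 + √G*(25 + 6*G) (C(G) = -3 + (6*G + 5²)*√G = -3 + (6*G + 25)*√G = -3 + (25 + 6*G)*√G = -3 + √G*(25 + 6*G))
√(C(157) + t) = √((-3 + 6*157^(3/2) + 25*√157) + 4942) = √((-3 + 6*(157*√157) + 25*√157) + 4942) = √((-3 + 942*√157 + 25*√157) + 4942) = √((-3 + 967*√157) + 4942) = √(4939 + 967*√157)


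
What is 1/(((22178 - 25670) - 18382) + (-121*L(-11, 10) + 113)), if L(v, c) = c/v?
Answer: -1/21651 ≈ -4.6187e-5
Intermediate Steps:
1/(((22178 - 25670) - 18382) + (-121*L(-11, 10) + 113)) = 1/(((22178 - 25670) - 18382) + (-1210/(-11) + 113)) = 1/((-3492 - 18382) + (-1210*(-1)/11 + 113)) = 1/(-21874 + (-121*(-10/11) + 113)) = 1/(-21874 + (110 + 113)) = 1/(-21874 + 223) = 1/(-21651) = -1/21651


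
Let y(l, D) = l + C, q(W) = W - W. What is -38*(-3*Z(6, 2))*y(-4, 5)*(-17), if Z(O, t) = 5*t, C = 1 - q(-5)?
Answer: 58140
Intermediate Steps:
q(W) = 0
C = 1 (C = 1 - 1*0 = 1 + 0 = 1)
y(l, D) = 1 + l (y(l, D) = l + 1 = 1 + l)
-38*(-3*Z(6, 2))*y(-4, 5)*(-17) = -38*(-15*2)*(1 - 4)*(-17) = -38*(-3*10)*(-3)*(-17) = -(-1140)*(-3)*(-17) = -38*90*(-17) = -3420*(-17) = 58140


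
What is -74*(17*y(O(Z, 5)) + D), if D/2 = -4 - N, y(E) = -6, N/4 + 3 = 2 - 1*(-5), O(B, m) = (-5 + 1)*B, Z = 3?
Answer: 10508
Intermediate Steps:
O(B, m) = -4*B
N = 16 (N = -12 + 4*(2 - 1*(-5)) = -12 + 4*(2 + 5) = -12 + 4*7 = -12 + 28 = 16)
D = -40 (D = 2*(-4 - 1*16) = 2*(-4 - 16) = 2*(-20) = -40)
-74*(17*y(O(Z, 5)) + D) = -74*(17*(-6) - 40) = -74*(-102 - 40) = -74*(-142) = 10508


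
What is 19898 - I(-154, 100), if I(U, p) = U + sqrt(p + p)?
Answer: 20052 - 10*sqrt(2) ≈ 20038.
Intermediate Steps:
I(U, p) = U + sqrt(2)*sqrt(p) (I(U, p) = U + sqrt(2*p) = U + sqrt(2)*sqrt(p))
19898 - I(-154, 100) = 19898 - (-154 + sqrt(2)*sqrt(100)) = 19898 - (-154 + sqrt(2)*10) = 19898 - (-154 + 10*sqrt(2)) = 19898 + (154 - 10*sqrt(2)) = 20052 - 10*sqrt(2)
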